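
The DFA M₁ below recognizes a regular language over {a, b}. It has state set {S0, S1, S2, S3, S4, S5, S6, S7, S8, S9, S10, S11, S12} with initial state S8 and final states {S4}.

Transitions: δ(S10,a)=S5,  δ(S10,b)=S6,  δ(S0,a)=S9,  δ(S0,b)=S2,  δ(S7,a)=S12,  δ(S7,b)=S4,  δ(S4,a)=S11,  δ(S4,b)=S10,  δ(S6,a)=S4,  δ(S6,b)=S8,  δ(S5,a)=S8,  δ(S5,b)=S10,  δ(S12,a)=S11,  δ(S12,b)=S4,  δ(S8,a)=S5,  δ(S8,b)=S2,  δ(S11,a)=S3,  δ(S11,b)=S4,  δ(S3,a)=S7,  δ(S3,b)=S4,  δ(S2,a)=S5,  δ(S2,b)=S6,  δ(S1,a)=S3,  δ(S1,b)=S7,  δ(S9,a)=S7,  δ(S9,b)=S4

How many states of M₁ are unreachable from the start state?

BFS from S8 reaches {S2, S3, S4, S5, S6, S7, S8, S10, S11, S12}; the 3 state(s) S0, S1, S9 are never visited.

3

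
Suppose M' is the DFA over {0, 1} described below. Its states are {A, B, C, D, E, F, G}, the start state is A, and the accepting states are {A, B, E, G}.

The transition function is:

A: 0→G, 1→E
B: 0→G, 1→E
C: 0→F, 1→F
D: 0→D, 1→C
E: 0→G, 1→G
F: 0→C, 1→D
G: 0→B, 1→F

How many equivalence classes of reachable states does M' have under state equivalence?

4

Every state is reachable, so we keep all 7.
Start with accepting vs non-accepting: {A,B,E,G} | {C,D,F}.
On input 1, block {A,B,E,G} splits into {A,B,E} and {G}.
On input 1, block {A,B,E} splits into {A,B} and {E}.
The partition is now stable with 4 blocks: {A,B} | {C,D,F} | {G} | {E}.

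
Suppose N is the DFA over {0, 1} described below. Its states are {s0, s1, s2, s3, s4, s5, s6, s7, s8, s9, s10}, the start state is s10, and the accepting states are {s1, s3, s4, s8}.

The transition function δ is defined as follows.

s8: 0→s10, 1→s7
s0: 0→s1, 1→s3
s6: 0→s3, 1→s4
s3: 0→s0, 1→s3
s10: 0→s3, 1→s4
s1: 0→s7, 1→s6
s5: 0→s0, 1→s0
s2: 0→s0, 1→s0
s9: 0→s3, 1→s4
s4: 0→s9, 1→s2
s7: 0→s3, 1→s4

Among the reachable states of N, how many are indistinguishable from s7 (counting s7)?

First remove the unreachable states {s5,s8}; 9 states remain.
Initial partition by acceptance: {s1,s3,s4} | {s0,s2,s6,s7,s9,s10}.
Refine {s1,s3,s4} on symbol 1: members go to different blocks, giving {s1,s4} and {s3}.
On input 0, block {s0,s2,s6,s7,s9,s10} splits into {s6,s7,s9,s10} and {s0} and {s2}.
Split {s1,s4} by δ(·,1) → {s1} and {s4}.
The partition is now stable with 6 blocks: {s1} | {s6,s7,s9,s10} | {s3} | {s0} | {s2} | {s4}.
The equivalence class containing s7 is {s6,s7,s9,s10}, of size 4.

4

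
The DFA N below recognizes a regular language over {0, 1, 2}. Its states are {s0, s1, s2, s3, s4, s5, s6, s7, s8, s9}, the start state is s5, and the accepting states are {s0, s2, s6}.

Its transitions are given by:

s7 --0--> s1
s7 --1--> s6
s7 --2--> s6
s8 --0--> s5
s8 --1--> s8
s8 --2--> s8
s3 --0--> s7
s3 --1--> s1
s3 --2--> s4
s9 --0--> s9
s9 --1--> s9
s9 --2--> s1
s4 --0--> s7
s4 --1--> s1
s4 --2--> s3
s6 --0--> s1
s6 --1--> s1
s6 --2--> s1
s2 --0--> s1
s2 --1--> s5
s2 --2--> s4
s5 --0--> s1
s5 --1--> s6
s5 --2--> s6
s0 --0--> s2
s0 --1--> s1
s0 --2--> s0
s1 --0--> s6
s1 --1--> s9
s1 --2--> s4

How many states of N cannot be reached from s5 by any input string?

3

No path from s5 leads to s0, s2, s8; the other 7 states are all reachable.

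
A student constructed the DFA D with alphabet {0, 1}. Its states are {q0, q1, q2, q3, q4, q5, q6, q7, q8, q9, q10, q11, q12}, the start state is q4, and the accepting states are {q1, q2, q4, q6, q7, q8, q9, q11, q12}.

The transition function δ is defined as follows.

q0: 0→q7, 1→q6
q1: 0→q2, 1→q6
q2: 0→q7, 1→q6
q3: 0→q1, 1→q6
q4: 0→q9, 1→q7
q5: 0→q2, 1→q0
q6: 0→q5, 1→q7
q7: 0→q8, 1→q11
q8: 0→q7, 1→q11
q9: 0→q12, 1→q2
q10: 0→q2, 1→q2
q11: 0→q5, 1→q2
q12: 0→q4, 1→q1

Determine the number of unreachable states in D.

Starting at q4 and following transitions, the reachable set is {q0, q1, q2, q4, q5, q6, q7, q8, q9, q11, q12}. That leaves q3, q10 unreachable — 2 in total.

2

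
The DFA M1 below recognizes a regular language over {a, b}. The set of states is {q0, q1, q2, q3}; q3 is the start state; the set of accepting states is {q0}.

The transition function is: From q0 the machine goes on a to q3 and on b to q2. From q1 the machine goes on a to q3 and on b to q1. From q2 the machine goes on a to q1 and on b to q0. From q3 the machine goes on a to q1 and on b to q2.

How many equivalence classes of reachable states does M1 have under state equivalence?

4

Every state is reachable, so we keep all 4.
Start with accepting vs non-accepting: {q0} | {q1,q2,q3}.
On input b, block {q1,q2,q3} splits into {q1,q3} and {q2}.
On input b, block {q1,q3} splits into {q1} and {q3}.
No further refinement is possible. Final partition (4 blocks): {q0} | {q1} | {q2} | {q3}.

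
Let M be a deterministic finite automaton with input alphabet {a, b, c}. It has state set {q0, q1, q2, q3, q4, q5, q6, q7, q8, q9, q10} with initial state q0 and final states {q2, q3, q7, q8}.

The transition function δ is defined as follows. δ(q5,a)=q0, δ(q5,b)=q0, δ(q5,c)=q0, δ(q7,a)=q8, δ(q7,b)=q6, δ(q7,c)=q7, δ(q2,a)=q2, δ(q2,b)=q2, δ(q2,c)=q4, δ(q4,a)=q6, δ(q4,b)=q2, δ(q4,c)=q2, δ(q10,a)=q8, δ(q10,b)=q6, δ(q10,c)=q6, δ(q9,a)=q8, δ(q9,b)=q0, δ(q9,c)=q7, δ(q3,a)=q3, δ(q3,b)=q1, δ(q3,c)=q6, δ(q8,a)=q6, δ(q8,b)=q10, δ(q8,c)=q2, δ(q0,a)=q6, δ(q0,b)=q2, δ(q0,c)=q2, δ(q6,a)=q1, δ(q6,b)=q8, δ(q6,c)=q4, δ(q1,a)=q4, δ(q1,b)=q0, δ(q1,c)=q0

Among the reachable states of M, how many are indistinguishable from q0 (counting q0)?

First remove the unreachable states {q3,q5,q7,q9}; 7 states remain.
P0 = {q2,q8} | {q0,q1,q4,q6,q10}.
Refine {q2,q8} on symbol a: members go to different blocks, giving {q2} and {q8}.
Split {q0,q1,q4,q6,q10} by δ(·,a) → {q0,q1,q4,q6} and {q10}.
Refine {q0,q1,q4,q6} on symbol b: members go to different blocks, giving {q0,q4} and {q1} and {q6}.
The partition is now stable with 6 blocks: {q2} | {q0,q4} | {q8} | {q10} | {q1} | {q6}.
The equivalence class containing q0 is {q0,q4}, of size 2.

2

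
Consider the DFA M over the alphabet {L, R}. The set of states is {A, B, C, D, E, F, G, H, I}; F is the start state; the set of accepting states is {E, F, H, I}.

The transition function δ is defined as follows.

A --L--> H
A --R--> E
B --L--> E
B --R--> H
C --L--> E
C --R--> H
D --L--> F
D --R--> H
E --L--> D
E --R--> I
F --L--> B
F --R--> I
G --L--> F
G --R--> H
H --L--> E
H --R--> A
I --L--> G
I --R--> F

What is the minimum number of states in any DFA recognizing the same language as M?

States {C} cannot be reached from the start state, so discard them.
Start with accepting vs non-accepting: {E,F,H,I} | {A,B,D,G}.
On input L, block {E,F,H,I} splits into {E,F,I} and {H}.
Split {A,B,D,G} by δ(·,L) → {B,D,G} and {A}.
The partition is now stable with 4 blocks: {E,F,I} | {B,D,G} | {H} | {A}.

4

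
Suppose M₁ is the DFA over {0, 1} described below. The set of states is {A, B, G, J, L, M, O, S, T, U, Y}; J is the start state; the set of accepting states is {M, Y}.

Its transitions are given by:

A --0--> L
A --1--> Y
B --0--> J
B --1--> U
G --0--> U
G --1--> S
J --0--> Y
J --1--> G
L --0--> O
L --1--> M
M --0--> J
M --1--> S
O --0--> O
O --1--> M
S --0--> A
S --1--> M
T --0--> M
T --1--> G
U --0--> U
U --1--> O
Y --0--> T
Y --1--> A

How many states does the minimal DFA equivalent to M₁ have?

4

First remove the unreachable states {B}; 10 states remain.
P0 = {M,Y} | {A,G,J,L,O,S,T,U}.
Refine {A,G,J,L,O,S,T,U} on symbol 0: members go to different blocks, giving {A,G,L,O,S,U} and {J,T}.
On input 1, block {A,G,L,O,S,U} splits into {A,L,O,S} and {G,U}.
No further refinement is possible. Final partition (4 blocks): {M,Y} | {A,L,O,S} | {J,T} | {G,U}.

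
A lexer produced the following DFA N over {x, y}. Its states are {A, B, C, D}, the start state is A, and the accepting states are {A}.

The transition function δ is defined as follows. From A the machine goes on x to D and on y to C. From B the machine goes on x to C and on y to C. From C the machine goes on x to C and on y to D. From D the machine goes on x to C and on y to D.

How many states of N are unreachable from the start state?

1

BFS from A reaches {A, C, D}; the 1 state(s) B are never visited.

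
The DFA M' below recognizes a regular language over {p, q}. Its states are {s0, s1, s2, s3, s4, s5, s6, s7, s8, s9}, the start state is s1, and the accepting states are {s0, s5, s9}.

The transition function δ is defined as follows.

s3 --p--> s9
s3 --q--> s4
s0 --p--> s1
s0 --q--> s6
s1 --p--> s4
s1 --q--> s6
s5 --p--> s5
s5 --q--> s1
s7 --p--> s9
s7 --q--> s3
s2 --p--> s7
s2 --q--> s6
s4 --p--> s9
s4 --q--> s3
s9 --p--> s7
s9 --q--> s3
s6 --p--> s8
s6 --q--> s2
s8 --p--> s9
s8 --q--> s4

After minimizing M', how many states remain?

States {s0,s5} cannot be reached from the start state, so discard them.
P0 = {s9} | {s1,s2,s3,s4,s6,s7,s8}.
Refine {s1,s2,s3,s4,s6,s7,s8} on symbol p: members go to different blocks, giving {s3,s4,s7,s8} and {s1,s2,s6}.
The partition is now stable with 3 blocks: {s9} | {s3,s4,s7,s8} | {s1,s2,s6}.

3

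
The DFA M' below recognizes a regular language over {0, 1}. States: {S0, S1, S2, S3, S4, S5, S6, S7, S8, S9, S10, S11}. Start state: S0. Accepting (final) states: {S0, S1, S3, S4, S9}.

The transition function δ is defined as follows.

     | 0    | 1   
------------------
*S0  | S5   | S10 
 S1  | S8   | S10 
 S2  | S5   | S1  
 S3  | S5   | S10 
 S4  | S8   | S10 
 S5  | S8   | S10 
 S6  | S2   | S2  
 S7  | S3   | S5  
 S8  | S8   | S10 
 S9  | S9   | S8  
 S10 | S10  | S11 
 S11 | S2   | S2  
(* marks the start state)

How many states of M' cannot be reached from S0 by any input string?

5

No path from S0 leads to S3, S4, S6, S7, S9; the other 7 states are all reachable.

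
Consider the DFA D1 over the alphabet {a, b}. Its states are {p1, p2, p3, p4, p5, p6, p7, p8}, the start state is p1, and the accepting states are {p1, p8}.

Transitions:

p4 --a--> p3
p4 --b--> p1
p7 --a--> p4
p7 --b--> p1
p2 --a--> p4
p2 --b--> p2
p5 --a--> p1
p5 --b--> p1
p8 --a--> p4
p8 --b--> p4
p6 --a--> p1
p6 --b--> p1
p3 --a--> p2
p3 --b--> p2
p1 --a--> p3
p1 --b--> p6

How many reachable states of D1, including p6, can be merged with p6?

Reachable states from the start: {p1,p2,p3,p4,p6}. Unreachable: {p5,p7,p8} — drop them.
P0 = {p1} | {p2,p3,p4,p6}.
Split {p2,p3,p4,p6} by δ(·,a) → {p2,p3,p4} and {p6}.
Refine {p2,p3,p4} on symbol b: members go to different blocks, giving {p2,p3} and {p4}.
Refine {p2,p3} on symbol a: members go to different blocks, giving {p2} and {p3}.
No further refinement is possible. Final partition (5 blocks): {p1} | {p2} | {p6} | {p4} | {p3}.
State p6 belongs to the block {p6}, which has 1 states.

1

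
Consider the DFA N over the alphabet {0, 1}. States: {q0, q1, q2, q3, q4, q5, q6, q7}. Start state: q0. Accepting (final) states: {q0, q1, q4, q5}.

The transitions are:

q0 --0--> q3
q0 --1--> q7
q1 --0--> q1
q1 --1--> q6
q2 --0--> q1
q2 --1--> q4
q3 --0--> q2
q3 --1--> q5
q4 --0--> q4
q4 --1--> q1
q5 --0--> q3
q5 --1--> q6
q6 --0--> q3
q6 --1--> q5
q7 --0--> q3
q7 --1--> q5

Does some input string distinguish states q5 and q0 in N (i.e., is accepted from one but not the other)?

No

P0 = {q0,q1,q4,q5} | {q2,q3,q6,q7}.
Split {q0,q1,q4,q5} by δ(·,0) → {q0,q5} and {q1,q4}.
Refine {q2,q3,q6,q7} on symbol 0: members go to different blocks, giving {q3,q6,q7} and {q2}.
Split {q3,q6,q7} by δ(·,0) → {q6,q7} and {q3}.
On input 1, block {q1,q4} splits into {q1} and {q4}.
No further refinement is possible. Final partition (6 blocks): {q0,q5} | {q6,q7} | {q1} | {q2} | {q3} | {q4}.
q5 and q0 lie in the same block of the stable partition, so they are equivalent — no string distinguishes them.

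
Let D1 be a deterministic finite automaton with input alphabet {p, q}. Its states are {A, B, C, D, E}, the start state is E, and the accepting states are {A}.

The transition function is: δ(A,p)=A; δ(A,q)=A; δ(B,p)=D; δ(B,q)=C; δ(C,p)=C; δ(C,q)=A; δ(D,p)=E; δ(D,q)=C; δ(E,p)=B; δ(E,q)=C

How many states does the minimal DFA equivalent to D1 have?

Every state is reachable, so we keep all 5.
Initial partition by acceptance: {A} | {B,C,D,E}.
Split {B,C,D,E} by δ(·,q) → {B,D,E} and {C}.
The partition is now stable with 3 blocks: {A} | {B,D,E} | {C}.

3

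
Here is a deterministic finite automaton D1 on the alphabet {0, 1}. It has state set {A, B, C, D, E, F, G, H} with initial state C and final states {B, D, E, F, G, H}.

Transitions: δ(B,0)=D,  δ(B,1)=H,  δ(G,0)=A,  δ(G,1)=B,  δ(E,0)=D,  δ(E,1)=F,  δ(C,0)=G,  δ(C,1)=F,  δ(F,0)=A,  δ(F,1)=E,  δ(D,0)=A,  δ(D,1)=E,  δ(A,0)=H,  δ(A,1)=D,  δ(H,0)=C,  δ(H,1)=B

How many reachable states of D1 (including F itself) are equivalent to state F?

4

Initial partition by acceptance: {B,D,E,F,G,H} | {A,C}.
Split {B,D,E,F,G,H} by δ(·,0) → {D,F,G,H} and {B,E}.
Stable partition: {D,F,G,H} | {A,C} | {B,E} — 3 equivalence classes.
The equivalence class containing F is {D,F,G,H}, of size 4.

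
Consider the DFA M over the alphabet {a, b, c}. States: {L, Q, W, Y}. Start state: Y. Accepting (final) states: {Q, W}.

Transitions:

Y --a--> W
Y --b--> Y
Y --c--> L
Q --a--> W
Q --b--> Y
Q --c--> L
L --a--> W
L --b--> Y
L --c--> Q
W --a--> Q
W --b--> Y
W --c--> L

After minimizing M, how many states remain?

3

Initial partition by acceptance: {Q,W} | {L,Y}.
On input c, block {L,Y} splits into {L} and {Y}.
The partition is now stable with 3 blocks: {Q,W} | {L} | {Y}.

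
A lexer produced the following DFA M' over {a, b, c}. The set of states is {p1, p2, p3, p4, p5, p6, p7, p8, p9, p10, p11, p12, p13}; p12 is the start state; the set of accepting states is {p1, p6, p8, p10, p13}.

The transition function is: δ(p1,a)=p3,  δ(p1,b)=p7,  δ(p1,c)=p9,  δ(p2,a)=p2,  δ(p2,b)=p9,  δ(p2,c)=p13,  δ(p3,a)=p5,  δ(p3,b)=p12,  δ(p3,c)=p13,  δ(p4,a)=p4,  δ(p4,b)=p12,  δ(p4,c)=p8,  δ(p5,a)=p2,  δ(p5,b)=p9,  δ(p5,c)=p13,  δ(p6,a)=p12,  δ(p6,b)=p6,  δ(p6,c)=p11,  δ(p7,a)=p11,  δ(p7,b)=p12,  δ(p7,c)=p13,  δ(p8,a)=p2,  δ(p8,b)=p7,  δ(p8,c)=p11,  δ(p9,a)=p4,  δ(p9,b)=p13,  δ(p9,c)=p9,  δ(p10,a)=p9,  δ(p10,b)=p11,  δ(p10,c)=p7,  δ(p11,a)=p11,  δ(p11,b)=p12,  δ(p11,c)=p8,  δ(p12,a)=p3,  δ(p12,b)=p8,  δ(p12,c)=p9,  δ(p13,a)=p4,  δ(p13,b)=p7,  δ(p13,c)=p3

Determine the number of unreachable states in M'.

3

BFS from p12 reaches {p2, p3, p4, p5, p7, p8, p9, p11, p12, p13}; the 3 state(s) p1, p6, p10 are never visited.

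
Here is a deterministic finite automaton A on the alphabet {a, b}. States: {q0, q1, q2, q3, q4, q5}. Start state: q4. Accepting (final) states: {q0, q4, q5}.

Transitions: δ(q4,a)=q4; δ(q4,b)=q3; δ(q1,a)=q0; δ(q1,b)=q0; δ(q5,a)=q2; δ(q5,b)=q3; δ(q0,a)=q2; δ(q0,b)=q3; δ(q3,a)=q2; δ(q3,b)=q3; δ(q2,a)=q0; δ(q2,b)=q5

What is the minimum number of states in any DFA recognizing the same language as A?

4

States {q1} cannot be reached from the start state, so discard them.
Initial partition by acceptance: {q0,q4,q5} | {q2,q3}.
Refine {q0,q4,q5} on symbol a: members go to different blocks, giving {q0,q5} and {q4}.
On input a, block {q2,q3} splits into {q2} and {q3}.
Stable partition: {q0,q5} | {q2} | {q4} | {q3} — 4 equivalence classes.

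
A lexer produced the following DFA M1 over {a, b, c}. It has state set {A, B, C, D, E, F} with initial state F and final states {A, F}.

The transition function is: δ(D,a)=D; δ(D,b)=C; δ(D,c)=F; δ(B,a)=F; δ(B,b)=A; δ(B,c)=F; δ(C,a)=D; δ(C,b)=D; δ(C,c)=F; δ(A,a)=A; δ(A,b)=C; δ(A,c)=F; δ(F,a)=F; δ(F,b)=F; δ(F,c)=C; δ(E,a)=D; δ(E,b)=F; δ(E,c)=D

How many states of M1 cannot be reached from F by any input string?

Starting at F and following transitions, the reachable set is {C, D, F}. That leaves A, B, E unreachable — 3 in total.

3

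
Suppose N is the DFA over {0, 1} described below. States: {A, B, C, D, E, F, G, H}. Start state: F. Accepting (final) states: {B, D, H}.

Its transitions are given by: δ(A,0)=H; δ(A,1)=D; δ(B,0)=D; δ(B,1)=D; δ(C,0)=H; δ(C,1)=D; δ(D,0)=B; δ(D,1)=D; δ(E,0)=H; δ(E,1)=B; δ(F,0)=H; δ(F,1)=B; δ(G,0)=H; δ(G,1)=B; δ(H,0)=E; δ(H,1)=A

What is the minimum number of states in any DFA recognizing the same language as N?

Reachable states from the start: {A,B,D,E,F,H}. Unreachable: {C,G} — drop them.
Initial partition by acceptance: {B,D,H} | {A,E,F}.
Split {B,D,H} by δ(·,0) → {B,D} and {H}.
No further refinement is possible. Final partition (3 blocks): {B,D} | {A,E,F} | {H}.

3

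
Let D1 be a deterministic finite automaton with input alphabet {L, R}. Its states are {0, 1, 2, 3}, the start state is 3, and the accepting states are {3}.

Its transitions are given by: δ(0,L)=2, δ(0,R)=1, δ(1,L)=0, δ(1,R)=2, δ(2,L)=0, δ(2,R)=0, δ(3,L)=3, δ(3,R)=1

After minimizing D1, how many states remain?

All states are reachable from the start state.
Initial partition by acceptance: {3} | {0,1,2}.
No further refinement is possible. Final partition (2 blocks): {3} | {0,1,2}.

2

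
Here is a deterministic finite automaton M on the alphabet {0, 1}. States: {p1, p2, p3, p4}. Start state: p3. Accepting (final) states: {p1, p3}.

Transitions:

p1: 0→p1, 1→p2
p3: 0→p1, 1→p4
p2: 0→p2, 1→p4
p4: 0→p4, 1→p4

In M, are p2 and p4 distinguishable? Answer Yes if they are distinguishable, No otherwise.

No

Every state is reachable, so we keep all 4.
P0 = {p1,p3} | {p2,p4}.
The partition is now stable with 2 blocks: {p1,p3} | {p2,p4}.
p2 and p4 lie in the same block of the stable partition, so they are equivalent — no string distinguishes them.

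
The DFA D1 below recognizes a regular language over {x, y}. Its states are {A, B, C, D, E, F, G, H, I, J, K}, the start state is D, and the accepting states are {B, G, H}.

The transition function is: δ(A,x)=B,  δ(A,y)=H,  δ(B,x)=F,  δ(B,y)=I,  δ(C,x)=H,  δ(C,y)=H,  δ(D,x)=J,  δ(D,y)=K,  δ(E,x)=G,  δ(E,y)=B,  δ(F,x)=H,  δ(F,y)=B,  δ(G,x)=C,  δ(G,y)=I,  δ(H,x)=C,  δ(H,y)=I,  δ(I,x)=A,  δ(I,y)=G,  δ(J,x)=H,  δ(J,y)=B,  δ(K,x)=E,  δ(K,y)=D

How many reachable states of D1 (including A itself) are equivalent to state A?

5

Start with accepting vs non-accepting: {B,G,H} | {A,C,D,E,F,I,J,K}.
Refine {A,C,D,E,F,I,J,K} on symbol x: members go to different blocks, giving {A,C,E,F,J} and {D,I,K}.
Refine {D,I,K} on symbol y: members go to different blocks, giving {D,K} and {I}.
Stable partition: {B,G,H} | {A,C,E,F,J} | {D,K} | {I} — 4 equivalence classes.
The equivalence class containing A is {A,C,E,F,J}, of size 5.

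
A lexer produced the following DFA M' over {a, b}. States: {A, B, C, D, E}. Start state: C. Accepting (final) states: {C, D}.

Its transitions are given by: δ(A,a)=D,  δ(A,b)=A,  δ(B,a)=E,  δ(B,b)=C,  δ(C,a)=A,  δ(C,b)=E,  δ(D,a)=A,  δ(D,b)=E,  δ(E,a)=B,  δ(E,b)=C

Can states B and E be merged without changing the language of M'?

Yes

Every state is reachable, so we keep all 5.
Initial partition by acceptance: {C,D} | {A,B,E}.
Refine {A,B,E} on symbol a: members go to different blocks, giving {B,E} and {A}.
The partition is now stable with 3 blocks: {C,D} | {B,E} | {A}.
B and E lie in the same block of the stable partition, so they are equivalent — no string distinguishes them.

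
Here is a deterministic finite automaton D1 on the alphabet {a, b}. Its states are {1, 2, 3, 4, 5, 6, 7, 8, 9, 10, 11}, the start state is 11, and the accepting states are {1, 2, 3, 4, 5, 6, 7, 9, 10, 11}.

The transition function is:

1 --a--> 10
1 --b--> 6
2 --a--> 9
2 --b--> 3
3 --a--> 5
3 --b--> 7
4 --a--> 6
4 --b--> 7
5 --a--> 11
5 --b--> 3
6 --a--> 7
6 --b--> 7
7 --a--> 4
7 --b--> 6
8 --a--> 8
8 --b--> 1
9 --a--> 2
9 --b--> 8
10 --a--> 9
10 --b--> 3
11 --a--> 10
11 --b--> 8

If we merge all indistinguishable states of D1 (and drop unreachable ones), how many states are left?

5

P0 = {1,2,3,4,5,6,7,9,10,11} | {8}.
Split {1,2,3,4,5,6,7,9,10,11} by δ(·,b) → {1,2,3,4,5,6,7,10} and {9,11}.
Split {1,2,3,4,5,6,7,10} by δ(·,a) → {1,3,4,6,7} and {2,5,10}.
Refine {1,3,4,6,7} on symbol a: members go to different blocks, giving {4,6,7} and {1,3}.
Stable partition: {4,6,7} | {8} | {9,11} | {2,5,10} | {1,3} — 5 equivalence classes.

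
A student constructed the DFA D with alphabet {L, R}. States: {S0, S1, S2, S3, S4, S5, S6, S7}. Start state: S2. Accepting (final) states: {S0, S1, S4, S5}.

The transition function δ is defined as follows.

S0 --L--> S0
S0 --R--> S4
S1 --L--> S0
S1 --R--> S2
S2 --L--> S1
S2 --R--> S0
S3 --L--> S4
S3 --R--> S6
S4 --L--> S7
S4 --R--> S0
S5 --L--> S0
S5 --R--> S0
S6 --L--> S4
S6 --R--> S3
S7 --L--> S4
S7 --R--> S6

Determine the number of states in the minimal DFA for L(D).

5

Reachable states from the start: {S0,S1,S2,S3,S4,S6,S7}. Unreachable: {S5} — drop them.
P0 = {S0,S1,S4} | {S2,S3,S6,S7}.
Split {S0,S1,S4} by δ(·,L) → {S0,S1} and {S4}.
Refine {S0,S1} on symbol R: members go to different blocks, giving {S0} and {S1}.
On input L, block {S2,S3,S6,S7} splits into {S3,S6,S7} and {S2}.
The partition is now stable with 5 blocks: {S0} | {S3,S6,S7} | {S4} | {S1} | {S2}.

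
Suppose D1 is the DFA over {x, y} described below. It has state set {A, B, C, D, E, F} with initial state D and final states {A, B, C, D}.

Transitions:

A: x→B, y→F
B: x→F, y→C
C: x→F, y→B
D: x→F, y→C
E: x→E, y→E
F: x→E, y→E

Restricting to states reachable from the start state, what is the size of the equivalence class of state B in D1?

3

First remove the unreachable states {A}; 5 states remain.
Initial partition by acceptance: {B,C,D} | {E,F}.
No further refinement is possible. Final partition (2 blocks): {B,C,D} | {E,F}.
The equivalence class containing B is {B,C,D}, of size 3.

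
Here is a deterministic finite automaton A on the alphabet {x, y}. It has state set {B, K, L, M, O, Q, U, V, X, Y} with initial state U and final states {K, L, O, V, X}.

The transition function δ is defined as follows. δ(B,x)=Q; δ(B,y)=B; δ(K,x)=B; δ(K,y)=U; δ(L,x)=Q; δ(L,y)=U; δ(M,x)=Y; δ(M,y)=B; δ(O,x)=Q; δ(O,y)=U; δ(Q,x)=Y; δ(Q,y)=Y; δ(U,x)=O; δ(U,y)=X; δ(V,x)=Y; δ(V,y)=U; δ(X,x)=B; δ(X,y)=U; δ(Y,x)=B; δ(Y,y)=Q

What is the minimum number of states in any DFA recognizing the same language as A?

3

States {K,L,M,V} cannot be reached from the start state, so discard them.
Initial partition by acceptance: {O,X} | {B,Q,U,Y}.
Split {B,Q,U,Y} by δ(·,x) → {B,Q,Y} and {U}.
The partition is now stable with 3 blocks: {O,X} | {B,Q,Y} | {U}.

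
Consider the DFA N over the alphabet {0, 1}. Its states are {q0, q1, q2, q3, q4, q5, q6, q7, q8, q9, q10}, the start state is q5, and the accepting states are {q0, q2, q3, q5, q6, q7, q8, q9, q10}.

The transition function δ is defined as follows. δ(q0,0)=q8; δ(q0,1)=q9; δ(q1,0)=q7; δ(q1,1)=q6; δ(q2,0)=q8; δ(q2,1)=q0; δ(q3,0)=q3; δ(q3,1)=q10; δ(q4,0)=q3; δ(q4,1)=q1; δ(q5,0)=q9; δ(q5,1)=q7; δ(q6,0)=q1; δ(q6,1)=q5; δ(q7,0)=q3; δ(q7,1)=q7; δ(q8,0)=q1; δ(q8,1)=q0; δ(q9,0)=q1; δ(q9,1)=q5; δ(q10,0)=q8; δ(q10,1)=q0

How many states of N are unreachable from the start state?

2

No path from q5 leads to q2, q4; the other 9 states are all reachable.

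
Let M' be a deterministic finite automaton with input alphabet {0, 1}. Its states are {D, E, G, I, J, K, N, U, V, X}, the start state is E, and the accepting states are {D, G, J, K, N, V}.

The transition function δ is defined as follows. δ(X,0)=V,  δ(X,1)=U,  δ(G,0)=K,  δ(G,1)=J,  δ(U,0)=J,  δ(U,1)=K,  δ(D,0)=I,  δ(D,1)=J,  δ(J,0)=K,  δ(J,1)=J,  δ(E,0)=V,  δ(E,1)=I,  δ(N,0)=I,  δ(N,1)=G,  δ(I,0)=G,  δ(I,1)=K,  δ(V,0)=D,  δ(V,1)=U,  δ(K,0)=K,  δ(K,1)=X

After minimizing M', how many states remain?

6

Reachable states from the start: {D,E,G,I,J,K,U,V,X}. Unreachable: {N} — drop them.
P0 = {D,G,J,K,V} | {E,I,U,X}.
On input 0, block {D,G,J,K,V} splits into {G,J,K,V} and {D}.
Refine {G,J,K,V} on symbol 0: members go to different blocks, giving {G,J,K} and {V}.
Refine {G,J,K} on symbol 1: members go to different blocks, giving {G,J} and {K}.
On input 0, block {E,I,U,X} splits into {E,X} and {I,U}.
No further refinement is possible. Final partition (6 blocks): {G,J} | {E,X} | {D} | {V} | {K} | {I,U}.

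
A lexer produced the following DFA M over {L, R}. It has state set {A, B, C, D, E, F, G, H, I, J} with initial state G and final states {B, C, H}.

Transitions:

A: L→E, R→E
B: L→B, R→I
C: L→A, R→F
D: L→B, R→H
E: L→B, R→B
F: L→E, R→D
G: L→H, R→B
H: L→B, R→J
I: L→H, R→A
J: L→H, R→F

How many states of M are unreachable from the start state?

Starting at G and following transitions, the reachable set is {A, B, D, E, F, G, H, I, J}. That leaves C unreachable — 1 in total.

1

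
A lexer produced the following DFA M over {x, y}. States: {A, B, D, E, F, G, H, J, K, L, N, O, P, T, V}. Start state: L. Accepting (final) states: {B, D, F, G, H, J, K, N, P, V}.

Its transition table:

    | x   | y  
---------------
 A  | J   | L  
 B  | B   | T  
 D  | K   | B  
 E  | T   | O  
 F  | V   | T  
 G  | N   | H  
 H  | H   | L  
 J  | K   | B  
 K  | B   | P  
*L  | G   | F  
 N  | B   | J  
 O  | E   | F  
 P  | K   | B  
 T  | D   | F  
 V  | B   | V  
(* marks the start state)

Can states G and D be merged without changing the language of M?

Reachable states from the start: {B,D,F,G,H,J,K,L,N,P,T,V}. Unreachable: {A,E,O} — drop them.
Start with accepting vs non-accepting: {B,D,F,G,H,J,K,N,P,V} | {L,T}.
Split {B,D,F,G,H,J,K,N,P,V} by δ(·,y) → {D,G,J,K,N,P,V} and {B,F,H}.
Refine {D,G,J,K,N,P,V} on symbol x: members go to different blocks, giving {D,G,J,P} and {K,N,V}.
Split {B,F,H} by δ(·,x) → {B,H} and {F}.
On input y, block {K,N,V} splits into {K,N} and {V}.
No further refinement is possible. Final partition (6 blocks): {D,G,J,P} | {L,T} | {B,H} | {K,N} | {F} | {V}.
G and D lie in the same block of the stable partition, so they are equivalent — no string distinguishes them.

Yes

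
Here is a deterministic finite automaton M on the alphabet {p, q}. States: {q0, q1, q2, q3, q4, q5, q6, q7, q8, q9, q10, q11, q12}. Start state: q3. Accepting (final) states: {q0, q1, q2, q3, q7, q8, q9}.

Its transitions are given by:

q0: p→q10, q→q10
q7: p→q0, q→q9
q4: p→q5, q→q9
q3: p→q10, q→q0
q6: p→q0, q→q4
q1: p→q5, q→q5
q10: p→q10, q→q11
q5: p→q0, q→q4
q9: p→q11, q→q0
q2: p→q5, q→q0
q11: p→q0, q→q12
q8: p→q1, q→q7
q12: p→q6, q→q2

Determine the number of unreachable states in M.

3

BFS from q3 reaches {q0, q2, q3, q4, q5, q6, q9, q10, q11, q12}; the 3 state(s) q1, q7, q8 are never visited.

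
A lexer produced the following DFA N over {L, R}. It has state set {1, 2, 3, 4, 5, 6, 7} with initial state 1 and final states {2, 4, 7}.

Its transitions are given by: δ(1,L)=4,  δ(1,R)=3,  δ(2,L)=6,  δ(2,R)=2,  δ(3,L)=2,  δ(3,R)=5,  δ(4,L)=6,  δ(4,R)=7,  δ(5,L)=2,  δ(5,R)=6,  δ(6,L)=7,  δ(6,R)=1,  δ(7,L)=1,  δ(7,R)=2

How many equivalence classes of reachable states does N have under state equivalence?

2

Initial partition by acceptance: {2,4,7} | {1,3,5,6}.
The partition is now stable with 2 blocks: {2,4,7} | {1,3,5,6}.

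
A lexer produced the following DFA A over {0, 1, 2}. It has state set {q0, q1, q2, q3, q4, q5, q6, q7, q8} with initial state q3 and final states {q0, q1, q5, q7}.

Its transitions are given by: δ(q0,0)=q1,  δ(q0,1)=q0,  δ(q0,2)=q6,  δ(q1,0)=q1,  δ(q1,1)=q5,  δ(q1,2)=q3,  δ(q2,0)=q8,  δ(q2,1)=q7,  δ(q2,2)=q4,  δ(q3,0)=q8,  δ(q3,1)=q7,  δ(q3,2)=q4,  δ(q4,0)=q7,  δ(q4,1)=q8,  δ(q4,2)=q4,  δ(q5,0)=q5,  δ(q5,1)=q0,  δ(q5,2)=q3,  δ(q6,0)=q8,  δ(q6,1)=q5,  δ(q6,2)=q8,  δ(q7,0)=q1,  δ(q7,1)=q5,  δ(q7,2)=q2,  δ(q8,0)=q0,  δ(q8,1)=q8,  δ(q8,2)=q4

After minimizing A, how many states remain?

Every state is reachable, so we keep all 9.
Initial partition by acceptance: {q0,q1,q5,q7} | {q2,q3,q4,q6,q8}.
Refine {q2,q3,q4,q6,q8} on symbol 0: members go to different blocks, giving {q2,q3,q6} and {q4,q8}.
The partition is now stable with 3 blocks: {q0,q1,q5,q7} | {q2,q3,q6} | {q4,q8}.

3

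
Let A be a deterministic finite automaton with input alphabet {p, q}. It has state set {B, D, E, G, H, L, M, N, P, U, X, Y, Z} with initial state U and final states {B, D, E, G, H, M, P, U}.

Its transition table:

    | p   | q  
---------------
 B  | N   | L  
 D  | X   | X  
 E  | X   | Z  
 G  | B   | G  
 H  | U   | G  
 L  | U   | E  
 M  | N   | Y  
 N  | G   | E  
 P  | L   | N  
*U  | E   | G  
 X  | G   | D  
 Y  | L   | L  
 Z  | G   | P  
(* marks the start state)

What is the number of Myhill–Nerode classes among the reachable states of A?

States {H,M,Y} cannot be reached from the start state, so discard them.
Start with accepting vs non-accepting: {B,D,E,G,P,U} | {L,N,X,Z}.
On input p, block {B,D,E,G,P,U} splits into {B,D,E,P} and {G,U}.
Stable partition: {B,D,E,P} | {L,N,X,Z} | {G,U} — 3 equivalence classes.

3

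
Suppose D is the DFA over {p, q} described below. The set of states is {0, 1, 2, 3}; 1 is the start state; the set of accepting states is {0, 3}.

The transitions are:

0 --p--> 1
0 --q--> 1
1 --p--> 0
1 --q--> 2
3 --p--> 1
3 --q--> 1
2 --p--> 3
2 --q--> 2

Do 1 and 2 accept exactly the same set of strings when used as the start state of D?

All states are reachable from the start state.
Initial partition by acceptance: {0,3} | {1,2}.
The partition is now stable with 2 blocks: {0,3} | {1,2}.
1 and 2 lie in the same block of the stable partition, so they are equivalent — no string distinguishes them.

Yes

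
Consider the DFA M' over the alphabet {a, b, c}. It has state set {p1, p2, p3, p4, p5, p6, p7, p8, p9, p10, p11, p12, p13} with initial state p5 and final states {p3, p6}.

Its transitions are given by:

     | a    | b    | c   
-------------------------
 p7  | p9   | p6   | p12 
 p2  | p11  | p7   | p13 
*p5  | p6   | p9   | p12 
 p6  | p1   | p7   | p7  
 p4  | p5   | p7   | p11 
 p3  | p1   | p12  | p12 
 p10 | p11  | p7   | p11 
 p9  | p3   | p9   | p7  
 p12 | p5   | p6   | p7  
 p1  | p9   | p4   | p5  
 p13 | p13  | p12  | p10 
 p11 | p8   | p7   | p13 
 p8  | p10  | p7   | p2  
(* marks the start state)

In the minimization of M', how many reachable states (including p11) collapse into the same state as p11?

Start with accepting vs non-accepting: {p3,p6} | {p1,p2,p4,p5,p7,p8,p9,p10,p11,p12,p13}.
Refine {p1,p2,p4,p5,p7,p8,p9,p10,p11,p12,p13} on symbol a: members go to different blocks, giving {p1,p2,p4,p7,p8,p10,p11,p12,p13} and {p5,p9}.
Split {p1,p2,p4,p7,p8,p10,p11,p12,p13} by δ(·,a) → {p2,p8,p10,p11,p13} and {p1,p4,p7,p12}.
Split {p1,p4,p7,p12} by δ(·,b) → {p1,p4} and {p7,p12}.
Refine {p1,p4} on symbol b: members go to different blocks, giving {p1} and {p4}.
The partition is now stable with 6 blocks: {p3,p6} | {p2,p8,p10,p11,p13} | {p5,p9} | {p1} | {p7,p12} | {p4}.
The equivalence class containing p11 is {p2,p8,p10,p11,p13}, of size 5.

5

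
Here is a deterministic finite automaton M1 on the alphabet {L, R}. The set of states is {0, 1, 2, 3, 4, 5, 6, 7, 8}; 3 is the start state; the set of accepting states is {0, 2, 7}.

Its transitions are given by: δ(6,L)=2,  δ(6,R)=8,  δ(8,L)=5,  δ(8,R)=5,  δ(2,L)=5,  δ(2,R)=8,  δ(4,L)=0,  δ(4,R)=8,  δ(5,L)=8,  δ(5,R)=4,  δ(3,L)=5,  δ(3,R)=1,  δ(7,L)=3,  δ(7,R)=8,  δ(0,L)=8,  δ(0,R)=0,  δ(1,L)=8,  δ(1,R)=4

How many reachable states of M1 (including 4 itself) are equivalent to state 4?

States {2,6,7} cannot be reached from the start state, so discard them.
Start with accepting vs non-accepting: {0} | {1,3,4,5,8}.
On input L, block {1,3,4,5,8} splits into {1,3,5,8} and {4}.
Refine {1,3,5,8} on symbol R: members go to different blocks, giving {1,5} and {3,8}.
Stable partition: {0} | {1,5} | {4} | {3,8} — 4 equivalence classes.
The equivalence class containing 4 is {4}, of size 1.

1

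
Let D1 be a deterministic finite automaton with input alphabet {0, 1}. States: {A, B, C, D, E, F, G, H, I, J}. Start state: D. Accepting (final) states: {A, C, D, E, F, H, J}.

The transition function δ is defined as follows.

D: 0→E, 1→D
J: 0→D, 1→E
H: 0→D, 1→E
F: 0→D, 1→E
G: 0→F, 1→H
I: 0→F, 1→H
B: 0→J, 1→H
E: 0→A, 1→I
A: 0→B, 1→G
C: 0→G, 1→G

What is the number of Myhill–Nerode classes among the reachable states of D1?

5

States {C} cannot be reached from the start state, so discard them.
Initial partition by acceptance: {A,D,E,F,H,J} | {B,G,I}.
Split {A,D,E,F,H,J} by δ(·,0) → {D,E,F,H,J} and {A}.
On input 0, block {D,E,F,H,J} splits into {D,F,H,J} and {E}.
On input 0, block {D,F,H,J} splits into {F,H,J} and {D}.
No further refinement is possible. Final partition (5 blocks): {F,H,J} | {B,G,I} | {A} | {E} | {D}.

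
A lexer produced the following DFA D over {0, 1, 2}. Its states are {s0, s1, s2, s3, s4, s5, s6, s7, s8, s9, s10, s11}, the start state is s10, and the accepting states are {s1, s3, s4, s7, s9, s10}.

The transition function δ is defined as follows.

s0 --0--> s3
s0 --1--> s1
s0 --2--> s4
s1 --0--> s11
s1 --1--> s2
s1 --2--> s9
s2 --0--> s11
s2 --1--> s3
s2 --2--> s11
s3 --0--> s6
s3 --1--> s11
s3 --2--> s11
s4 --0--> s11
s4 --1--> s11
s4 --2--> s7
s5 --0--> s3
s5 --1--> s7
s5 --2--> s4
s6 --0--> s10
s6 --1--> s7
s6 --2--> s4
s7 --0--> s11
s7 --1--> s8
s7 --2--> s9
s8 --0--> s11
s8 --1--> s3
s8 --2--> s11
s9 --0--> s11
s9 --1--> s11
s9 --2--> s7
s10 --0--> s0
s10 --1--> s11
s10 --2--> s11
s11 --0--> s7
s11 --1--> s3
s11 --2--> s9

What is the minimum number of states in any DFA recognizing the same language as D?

Reachable states from the start: {s0,s1,s2,s3,s4,s6,s7,s8,s9,s10,s11}. Unreachable: {s5} — drop them.
Initial partition by acceptance: {s1,s3,s4,s7,s9,s10} | {s0,s2,s6,s8,s11}.
Refine {s1,s3,s4,s7,s9,s10} on symbol 2: members go to different blocks, giving {s1,s4,s7,s9} and {s3,s10}.
Split {s0,s2,s6,s8,s11} by δ(·,0) → {s0,s6} and {s2,s8} and {s11}.
Split {s1,s4,s7,s9} by δ(·,1) → {s1,s7} and {s4,s9}.
No further refinement is possible. Final partition (6 blocks): {s1,s7} | {s0,s6} | {s3,s10} | {s2,s8} | {s11} | {s4,s9}.

6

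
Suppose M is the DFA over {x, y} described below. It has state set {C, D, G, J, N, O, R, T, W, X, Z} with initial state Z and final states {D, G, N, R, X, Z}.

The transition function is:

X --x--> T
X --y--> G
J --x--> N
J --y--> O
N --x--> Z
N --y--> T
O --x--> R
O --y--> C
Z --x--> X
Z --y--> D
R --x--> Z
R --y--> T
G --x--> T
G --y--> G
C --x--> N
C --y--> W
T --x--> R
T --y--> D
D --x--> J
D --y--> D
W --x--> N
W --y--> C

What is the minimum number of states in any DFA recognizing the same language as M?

Initial partition by acceptance: {D,G,N,R,X,Z} | {C,J,O,T,W}.
On input x, block {D,G,N,R,X,Z} splits into {D,G,X} and {N,R,Z}.
On input y, block {C,J,O,T,W} splits into {C,J,O,W} and {T}.
Split {D,G,X} by δ(·,x) → {G,X} and {D}.
Refine {N,R,Z} on symbol x: members go to different blocks, giving {N,R} and {Z}.
The partition is now stable with 6 blocks: {G,X} | {C,J,O,W} | {N,R} | {T} | {D} | {Z}.

6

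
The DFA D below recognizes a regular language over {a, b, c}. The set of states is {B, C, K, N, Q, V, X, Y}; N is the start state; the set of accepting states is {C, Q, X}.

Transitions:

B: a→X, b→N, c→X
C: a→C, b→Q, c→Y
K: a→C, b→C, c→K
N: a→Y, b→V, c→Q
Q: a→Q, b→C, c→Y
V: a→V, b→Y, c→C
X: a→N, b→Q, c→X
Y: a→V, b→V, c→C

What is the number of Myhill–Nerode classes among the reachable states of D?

2

First remove the unreachable states {B,K,X}; 5 states remain.
P0 = {C,Q} | {N,V,Y}.
Stable partition: {C,Q} | {N,V,Y} — 2 equivalence classes.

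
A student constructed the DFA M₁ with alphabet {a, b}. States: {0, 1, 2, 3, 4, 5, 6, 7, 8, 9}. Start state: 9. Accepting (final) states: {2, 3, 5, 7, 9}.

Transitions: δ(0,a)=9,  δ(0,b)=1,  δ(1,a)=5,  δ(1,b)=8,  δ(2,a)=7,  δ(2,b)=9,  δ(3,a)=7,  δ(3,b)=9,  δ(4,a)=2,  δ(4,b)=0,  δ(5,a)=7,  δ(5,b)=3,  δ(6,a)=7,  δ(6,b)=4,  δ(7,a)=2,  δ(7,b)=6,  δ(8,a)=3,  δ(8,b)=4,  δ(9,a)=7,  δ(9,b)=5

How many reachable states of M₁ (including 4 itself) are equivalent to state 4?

Every state is reachable, so we keep all 10.
Start with accepting vs non-accepting: {2,3,5,7,9} | {0,1,4,6,8}.
On input b, block {2,3,5,7,9} splits into {2,3,5,9} and {7}.
Split {0,1,4,6,8} by δ(·,a) → {0,1,4,8} and {6}.
No further refinement is possible. Final partition (4 blocks): {2,3,5,9} | {0,1,4,8} | {7} | {6}.
The equivalence class containing 4 is {0,1,4,8}, of size 4.

4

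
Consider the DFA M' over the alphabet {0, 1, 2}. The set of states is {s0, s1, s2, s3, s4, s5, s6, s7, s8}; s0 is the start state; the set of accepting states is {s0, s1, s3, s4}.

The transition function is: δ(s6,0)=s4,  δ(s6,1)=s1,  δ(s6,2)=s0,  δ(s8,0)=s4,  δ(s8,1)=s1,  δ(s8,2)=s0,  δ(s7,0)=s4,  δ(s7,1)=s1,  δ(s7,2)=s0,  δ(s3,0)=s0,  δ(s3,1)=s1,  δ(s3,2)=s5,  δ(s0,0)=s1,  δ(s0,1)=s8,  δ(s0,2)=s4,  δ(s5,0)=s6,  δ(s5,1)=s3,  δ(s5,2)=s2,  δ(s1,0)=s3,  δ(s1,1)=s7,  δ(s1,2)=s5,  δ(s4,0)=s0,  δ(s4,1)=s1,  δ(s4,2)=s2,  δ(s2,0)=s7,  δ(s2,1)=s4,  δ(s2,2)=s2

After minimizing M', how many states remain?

5

All states are reachable from the start state.
P0 = {s0,s1,s3,s4} | {s2,s5,s6,s7,s8}.
On input 1, block {s0,s1,s3,s4} splits into {s0,s1} and {s3,s4}.
Split {s0,s1} by δ(·,0) → {s0} and {s1}.
Refine {s2,s5,s6,s7,s8} on symbol 0: members go to different blocks, giving {s6,s7,s8} and {s2,s5}.
The partition is now stable with 5 blocks: {s0} | {s6,s7,s8} | {s3,s4} | {s1} | {s2,s5}.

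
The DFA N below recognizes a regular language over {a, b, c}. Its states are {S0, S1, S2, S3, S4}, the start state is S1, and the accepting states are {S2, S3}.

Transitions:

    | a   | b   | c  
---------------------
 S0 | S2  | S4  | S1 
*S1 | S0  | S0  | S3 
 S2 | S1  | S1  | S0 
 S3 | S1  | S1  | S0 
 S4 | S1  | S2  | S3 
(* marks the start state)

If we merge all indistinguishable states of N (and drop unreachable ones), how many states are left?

4

Initial partition by acceptance: {S2,S3} | {S0,S1,S4}.
Refine {S0,S1,S4} on symbol a: members go to different blocks, giving {S1,S4} and {S0}.
Refine {S1,S4} on symbol a: members go to different blocks, giving {S1} and {S4}.
Stable partition: {S2,S3} | {S1} | {S0} | {S4} — 4 equivalence classes.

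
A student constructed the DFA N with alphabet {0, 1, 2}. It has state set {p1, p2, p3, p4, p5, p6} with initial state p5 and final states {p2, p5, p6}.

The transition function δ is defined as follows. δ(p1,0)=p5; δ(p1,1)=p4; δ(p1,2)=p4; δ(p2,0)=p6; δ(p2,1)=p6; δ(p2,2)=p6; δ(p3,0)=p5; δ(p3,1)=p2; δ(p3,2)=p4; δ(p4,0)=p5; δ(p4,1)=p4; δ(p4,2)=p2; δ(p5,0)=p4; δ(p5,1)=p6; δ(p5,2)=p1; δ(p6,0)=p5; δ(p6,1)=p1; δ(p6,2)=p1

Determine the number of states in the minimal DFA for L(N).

5

First remove the unreachable states {p3}; 5 states remain.
Initial partition by acceptance: {p2,p5,p6} | {p1,p4}.
On input 0, block {p2,p5,p6} splits into {p2,p6} and {p5}.
Split {p2,p6} by δ(·,0) → {p2} and {p6}.
On input 2, block {p1,p4} splits into {p1} and {p4}.
The partition is now stable with 5 blocks: {p2} | {p1} | {p5} | {p6} | {p4}.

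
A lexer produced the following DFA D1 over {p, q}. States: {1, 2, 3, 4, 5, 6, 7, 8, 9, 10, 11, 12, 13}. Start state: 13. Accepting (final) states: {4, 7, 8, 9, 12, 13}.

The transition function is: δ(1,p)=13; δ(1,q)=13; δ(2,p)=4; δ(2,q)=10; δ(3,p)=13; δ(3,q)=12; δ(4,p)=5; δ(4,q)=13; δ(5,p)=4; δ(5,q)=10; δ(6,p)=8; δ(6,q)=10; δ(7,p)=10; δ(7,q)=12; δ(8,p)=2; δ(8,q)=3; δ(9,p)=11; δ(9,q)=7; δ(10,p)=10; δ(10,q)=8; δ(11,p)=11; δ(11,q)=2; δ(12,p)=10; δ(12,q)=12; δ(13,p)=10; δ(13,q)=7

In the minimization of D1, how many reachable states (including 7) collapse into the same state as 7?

Reachable states from the start: {2,3,4,5,7,8,10,12,13}. Unreachable: {1,6,9,11} — drop them.
Initial partition by acceptance: {4,7,8,12,13} | {2,3,5,10}.
Split {4,7,8,12,13} by δ(·,q) → {4,7,12,13} and {8}.
On input p, block {2,3,5,10} splits into {2,3,5} and {10}.
Refine {4,7,12,13} on symbol p: members go to different blocks, giving {7,12,13} and {4}.
Split {2,3,5} by δ(·,p) → {2,5} and {3}.
Stable partition: {7,12,13} | {2,5} | {8} | {10} | {4} | {3} — 6 equivalence classes.
State 7 belongs to the block {7,12,13}, which has 3 states.

3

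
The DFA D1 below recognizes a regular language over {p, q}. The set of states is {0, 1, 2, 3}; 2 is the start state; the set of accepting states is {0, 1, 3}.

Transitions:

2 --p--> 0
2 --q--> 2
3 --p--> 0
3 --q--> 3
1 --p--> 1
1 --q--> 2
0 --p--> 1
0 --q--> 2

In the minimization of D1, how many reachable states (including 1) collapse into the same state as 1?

States {3} cannot be reached from the start state, so discard them.
Initial partition by acceptance: {0,1} | {2}.
No further refinement is possible. Final partition (2 blocks): {0,1} | {2}.
State 1 belongs to the block {0,1}, which has 2 states.

2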